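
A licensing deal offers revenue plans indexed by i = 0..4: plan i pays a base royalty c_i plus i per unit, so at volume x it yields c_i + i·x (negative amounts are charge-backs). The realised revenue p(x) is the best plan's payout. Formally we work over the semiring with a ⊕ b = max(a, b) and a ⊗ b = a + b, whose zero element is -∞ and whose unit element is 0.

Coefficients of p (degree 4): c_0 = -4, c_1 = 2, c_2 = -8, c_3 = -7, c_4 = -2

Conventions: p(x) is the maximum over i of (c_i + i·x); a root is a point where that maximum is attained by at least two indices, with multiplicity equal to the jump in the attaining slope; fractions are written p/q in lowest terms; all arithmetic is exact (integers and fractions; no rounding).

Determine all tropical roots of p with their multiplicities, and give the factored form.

hull edge (i=0, c=-4) to (i=1, c=2): slope 6, span 1
hull edge (i=1, c=2) to (i=4, c=-2): slope -4/3, span 3
Factored form: p(x) = -2 ⊗ (x ⊕ (-6)) ⊗ (x ⊕ 4/3) ⊗ (x ⊕ 4/3) ⊗ (x ⊕ 4/3)
Answer: roots = -6 (mult 1), 4/3 (mult 3)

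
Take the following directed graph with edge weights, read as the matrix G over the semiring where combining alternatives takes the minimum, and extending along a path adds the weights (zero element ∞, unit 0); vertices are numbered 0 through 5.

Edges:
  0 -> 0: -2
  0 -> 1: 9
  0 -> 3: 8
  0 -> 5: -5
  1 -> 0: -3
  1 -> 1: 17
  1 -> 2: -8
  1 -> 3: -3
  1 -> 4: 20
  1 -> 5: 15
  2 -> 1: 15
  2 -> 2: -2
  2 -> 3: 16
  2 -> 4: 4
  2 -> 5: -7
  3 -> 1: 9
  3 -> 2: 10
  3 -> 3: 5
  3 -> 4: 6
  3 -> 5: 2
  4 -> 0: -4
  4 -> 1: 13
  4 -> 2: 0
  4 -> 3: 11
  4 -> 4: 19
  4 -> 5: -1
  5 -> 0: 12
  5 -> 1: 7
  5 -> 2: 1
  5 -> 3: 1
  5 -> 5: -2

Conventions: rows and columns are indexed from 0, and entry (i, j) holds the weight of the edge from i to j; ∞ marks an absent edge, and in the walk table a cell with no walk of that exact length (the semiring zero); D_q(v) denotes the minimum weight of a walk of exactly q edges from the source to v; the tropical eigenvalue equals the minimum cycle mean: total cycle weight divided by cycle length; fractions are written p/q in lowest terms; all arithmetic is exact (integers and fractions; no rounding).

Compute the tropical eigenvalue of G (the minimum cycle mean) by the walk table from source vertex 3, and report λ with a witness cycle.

q=0: [∞, ∞, ∞, 0, ∞, ∞]
q=1: [∞, 9, 10, 5, 6, 2]
q=2: [2, 9, 1, 3, 11, 0]
q=3: [0, 7, -1, 1, 5, -6]
q=4: [-2, 1, -5, -5, 3, -8]
q=5: [-4, -1, -7, -7, -1, -12]
q=6: [-6, -5, -11, -11, -3, -14]
Optimal cycle mean attained by: cycle 2->5->2, total (-7) + 1, length 2.
Answer: λ = -3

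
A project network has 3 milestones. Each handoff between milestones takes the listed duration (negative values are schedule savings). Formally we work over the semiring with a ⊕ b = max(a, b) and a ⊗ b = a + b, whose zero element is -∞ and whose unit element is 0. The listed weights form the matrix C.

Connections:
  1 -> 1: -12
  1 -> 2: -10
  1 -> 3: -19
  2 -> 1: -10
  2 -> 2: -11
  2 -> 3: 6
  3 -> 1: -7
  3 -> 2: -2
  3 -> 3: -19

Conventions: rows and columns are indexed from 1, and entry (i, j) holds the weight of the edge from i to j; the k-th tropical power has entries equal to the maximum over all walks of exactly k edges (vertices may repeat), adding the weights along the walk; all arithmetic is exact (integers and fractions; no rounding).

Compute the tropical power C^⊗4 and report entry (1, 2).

C^⊗2:
  [-20, -21, -4]
  [-1, 4, -5]
  [-12, -13, 4]
C^⊗3:
  [-11, -6, -15]
  [-6, -7, 10]
  [-3, 2, -7]
C^⊗4:
  [-16, -17, 0]
  [3, 8, -1]
  [-8, -9, 8]
Key observation: the optimum is the walk 1->2->2->3->2, with weight (-10) + (-11) + 6 + (-2) = -17.
Optimal value attained by: walk 1->2->2->3->2.
Answer: (C^⊗4)[1][2] = -17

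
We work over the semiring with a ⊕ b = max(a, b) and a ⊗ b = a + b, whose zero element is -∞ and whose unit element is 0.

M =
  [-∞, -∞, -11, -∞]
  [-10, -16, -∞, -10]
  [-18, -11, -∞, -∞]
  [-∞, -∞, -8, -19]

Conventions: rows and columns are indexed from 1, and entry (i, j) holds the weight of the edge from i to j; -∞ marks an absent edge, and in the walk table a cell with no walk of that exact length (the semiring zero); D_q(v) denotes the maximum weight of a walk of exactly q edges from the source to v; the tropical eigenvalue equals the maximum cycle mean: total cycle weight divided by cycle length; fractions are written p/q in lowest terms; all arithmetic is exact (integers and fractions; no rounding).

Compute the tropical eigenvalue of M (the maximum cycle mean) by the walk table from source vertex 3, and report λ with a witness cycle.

q=0: [-∞, -∞, 0, -∞]
q=1: [-18, -11, -∞, -∞]
q=2: [-21, -27, -29, -21]
q=3: [-37, -40, -29, -37]
q=4: [-47, -40, -45, -50]
Optimal cycle mean attained by: cycle 2->4->3->2, total (-10) + (-8) + (-11), length 3.
Answer: λ = -29/3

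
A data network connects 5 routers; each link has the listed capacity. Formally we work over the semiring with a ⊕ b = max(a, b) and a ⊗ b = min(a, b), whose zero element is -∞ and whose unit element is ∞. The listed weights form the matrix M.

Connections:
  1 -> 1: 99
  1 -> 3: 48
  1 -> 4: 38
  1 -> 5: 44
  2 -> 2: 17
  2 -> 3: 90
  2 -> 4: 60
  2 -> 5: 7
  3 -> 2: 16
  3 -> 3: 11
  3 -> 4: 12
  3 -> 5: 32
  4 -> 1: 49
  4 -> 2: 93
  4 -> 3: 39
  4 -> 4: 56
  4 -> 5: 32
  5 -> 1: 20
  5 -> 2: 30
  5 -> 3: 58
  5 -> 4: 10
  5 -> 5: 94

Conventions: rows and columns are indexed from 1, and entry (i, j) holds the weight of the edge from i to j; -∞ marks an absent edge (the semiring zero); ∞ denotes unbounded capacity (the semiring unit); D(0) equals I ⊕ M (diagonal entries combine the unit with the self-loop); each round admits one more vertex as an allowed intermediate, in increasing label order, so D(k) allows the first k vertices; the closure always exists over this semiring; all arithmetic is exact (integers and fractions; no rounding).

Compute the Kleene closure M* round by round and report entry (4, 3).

D(0):
  [∞, -∞, 48, 38, 44]
  [-∞, ∞, 90, 60, 7]
  [-∞, 16, ∞, 12, 32]
  [49, 93, 39, ∞, 32]
  [20, 30, 58, 10, ∞]
D(1):
  [∞, -∞, 48, 38, 44]
  [-∞, ∞, 90, 60, 7]
  [-∞, 16, ∞, 12, 32]
  [49, 93, 48, ∞, 44]
  [20, 30, 58, 20, ∞]
D(2):
  [∞, -∞, 48, 38, 44]
  [-∞, ∞, 90, 60, 7]
  [-∞, 16, ∞, 16, 32]
  [49, 93, 90, ∞, 44]
  [20, 30, 58, 30, ∞]
D(3):
  [∞, 16, 48, 38, 44]
  [-∞, ∞, 90, 60, 32]
  [-∞, 16, ∞, 16, 32]
  [49, 93, 90, ∞, 44]
  [20, 30, 58, 30, ∞]
D(4):
  [∞, 38, 48, 38, 44]
  [49, ∞, 90, 60, 44]
  [16, 16, ∞, 16, 32]
  [49, 93, 90, ∞, 44]
  [30, 30, 58, 30, ∞]
D(5):
  [∞, 38, 48, 38, 44]
  [49, ∞, 90, 60, 44]
  [30, 30, ∞, 30, 32]
  [49, 93, 90, ∞, 44]
  [30, 30, 58, 30, ∞]
Answer: M*[4][3] = 90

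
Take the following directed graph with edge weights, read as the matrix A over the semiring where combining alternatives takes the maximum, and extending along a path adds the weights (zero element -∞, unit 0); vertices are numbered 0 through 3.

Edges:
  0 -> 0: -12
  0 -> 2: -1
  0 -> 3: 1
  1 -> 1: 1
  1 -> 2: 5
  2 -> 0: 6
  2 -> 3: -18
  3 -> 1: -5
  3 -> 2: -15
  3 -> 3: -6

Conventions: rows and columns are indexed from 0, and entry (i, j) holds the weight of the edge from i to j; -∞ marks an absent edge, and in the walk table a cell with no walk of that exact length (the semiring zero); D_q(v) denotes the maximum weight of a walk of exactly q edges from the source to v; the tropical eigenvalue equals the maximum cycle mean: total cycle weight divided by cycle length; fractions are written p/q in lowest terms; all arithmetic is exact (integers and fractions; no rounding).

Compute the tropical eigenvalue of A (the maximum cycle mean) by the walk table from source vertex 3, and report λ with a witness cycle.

q=0: [-∞, -∞, -∞, 0]
q=1: [-∞, -5, -15, -6]
q=2: [-9, -4, 0, -12]
q=3: [6, -3, 1, -8]
q=4: [7, -2, 5, 7]
Optimal cycle mean attained by: cycle 0->2->0, total (-1) + 6, length 2.
Answer: λ = 5/2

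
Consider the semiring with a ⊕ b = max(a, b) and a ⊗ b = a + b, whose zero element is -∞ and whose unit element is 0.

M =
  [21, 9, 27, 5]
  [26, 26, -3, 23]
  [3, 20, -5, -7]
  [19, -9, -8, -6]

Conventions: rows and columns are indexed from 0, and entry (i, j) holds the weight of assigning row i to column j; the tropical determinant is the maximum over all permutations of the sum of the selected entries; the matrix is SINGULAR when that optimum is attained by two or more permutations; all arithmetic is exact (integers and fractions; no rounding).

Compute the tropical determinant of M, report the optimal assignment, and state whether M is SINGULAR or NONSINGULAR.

σ = (0, 1, 2, 3): 21 + 26 + (-5) + (-6) = 36
σ = (0, 1, 3, 2): 21 + 26 + (-7) + (-8) = 32
σ = (0, 2, 1, 3): 21 + (-3) + 20 + (-6) = 32
σ = (0, 2, 3, 1): 21 + (-3) + (-7) + (-9) = 2
σ = (0, 3, 1, 2): 21 + 23 + 20 + (-8) = 56
σ = (0, 3, 2, 1): 21 + 23 + (-5) + (-9) = 30
σ = (1, 0, 2, 3): 9 + 26 + (-5) + (-6) = 24
σ = (1, 0, 3, 2): 9 + 26 + (-7) + (-8) = 20
σ = (1, 2, 0, 3): 9 + (-3) + 3 + (-6) = 3
σ = (1, 2, 3, 0): 9 + (-3) + (-7) + 19 = 18
σ = (1, 3, 0, 2): 9 + 23 + 3 + (-8) = 27
σ = (1, 3, 2, 0): 9 + 23 + (-5) + 19 = 46
σ = (2, 0, 1, 3): 27 + 26 + 20 + (-6) = 67
σ = (2, 0, 3, 1): 27 + 26 + (-7) + (-9) = 37
σ = (2, 1, 0, 3): 27 + 26 + 3 + (-6) = 50
σ = (2, 1, 3, 0): 27 + 26 + (-7) + 19 = 65
σ = (2, 3, 0, 1): 27 + 23 + 3 + (-9) = 44
σ = (2, 3, 1, 0): 27 + 23 + 20 + 19 = 89
σ = (3, 0, 1, 2): 5 + 26 + 20 + (-8) = 43
σ = (3, 0, 2, 1): 5 + 26 + (-5) + (-9) = 17
σ = (3, 1, 0, 2): 5 + 26 + 3 + (-8) = 26
σ = (3, 1, 2, 0): 5 + 26 + (-5) + 19 = 45
σ = (3, 2, 0, 1): 5 + (-3) + 3 + (-9) = -4
σ = (3, 2, 1, 0): 5 + (-3) + 20 + 19 = 41
Optimal value attained by: σ = (2, 3, 1, 0).
Answer: det⊕(M) = 89; verdict: NONSINGULAR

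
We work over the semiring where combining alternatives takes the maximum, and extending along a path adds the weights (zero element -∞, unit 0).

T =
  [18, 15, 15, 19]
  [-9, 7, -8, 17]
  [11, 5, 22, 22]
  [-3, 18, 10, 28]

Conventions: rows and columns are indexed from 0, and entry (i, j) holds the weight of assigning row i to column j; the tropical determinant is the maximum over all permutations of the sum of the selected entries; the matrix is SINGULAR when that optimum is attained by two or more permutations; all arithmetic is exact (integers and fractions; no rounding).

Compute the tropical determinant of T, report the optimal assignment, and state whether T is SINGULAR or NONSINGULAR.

σ = (0, 1, 2, 3): 18 + 7 + 22 + 28 = 75
σ = (0, 1, 3, 2): 18 + 7 + 22 + 10 = 57
σ = (0, 2, 1, 3): 18 + (-8) + 5 + 28 = 43
σ = (0, 2, 3, 1): 18 + (-8) + 22 + 18 = 50
σ = (0, 3, 1, 2): 18 + 17 + 5 + 10 = 50
σ = (0, 3, 2, 1): 18 + 17 + 22 + 18 = 75
σ = (1, 0, 2, 3): 15 + (-9) + 22 + 28 = 56
σ = (1, 0, 3, 2): 15 + (-9) + 22 + 10 = 38
σ = (1, 2, 0, 3): 15 + (-8) + 11 + 28 = 46
σ = (1, 2, 3, 0): 15 + (-8) + 22 + (-3) = 26
σ = (1, 3, 0, 2): 15 + 17 + 11 + 10 = 53
σ = (1, 3, 2, 0): 15 + 17 + 22 + (-3) = 51
σ = (2, 0, 1, 3): 15 + (-9) + 5 + 28 = 39
σ = (2, 0, 3, 1): 15 + (-9) + 22 + 18 = 46
σ = (2, 1, 0, 3): 15 + 7 + 11 + 28 = 61
σ = (2, 1, 3, 0): 15 + 7 + 22 + (-3) = 41
σ = (2, 3, 0, 1): 15 + 17 + 11 + 18 = 61
σ = (2, 3, 1, 0): 15 + 17 + 5 + (-3) = 34
σ = (3, 0, 1, 2): 19 + (-9) + 5 + 10 = 25
σ = (3, 0, 2, 1): 19 + (-9) + 22 + 18 = 50
σ = (3, 1, 0, 2): 19 + 7 + 11 + 10 = 47
σ = (3, 1, 2, 0): 19 + 7 + 22 + (-3) = 45
σ = (3, 2, 0, 1): 19 + (-8) + 11 + 18 = 40
σ = (3, 2, 1, 0): 19 + (-8) + 5 + (-3) = 13
Optimal value attained by: σ = (0, 1, 2, 3).
Answer: det⊕(T) = 75; verdict: SINGULAR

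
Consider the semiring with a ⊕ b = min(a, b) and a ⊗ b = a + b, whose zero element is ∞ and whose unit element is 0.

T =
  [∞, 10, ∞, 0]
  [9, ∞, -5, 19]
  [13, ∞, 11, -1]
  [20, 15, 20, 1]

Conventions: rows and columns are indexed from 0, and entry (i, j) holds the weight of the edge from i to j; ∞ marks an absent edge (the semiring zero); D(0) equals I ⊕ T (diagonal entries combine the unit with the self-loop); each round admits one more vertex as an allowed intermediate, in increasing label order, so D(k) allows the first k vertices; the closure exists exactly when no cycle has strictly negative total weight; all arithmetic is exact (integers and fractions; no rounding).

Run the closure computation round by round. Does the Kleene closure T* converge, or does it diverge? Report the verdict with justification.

D(0):
  [0, 10, ∞, 0]
  [9, 0, -5, 19]
  [13, ∞, 0, -1]
  [20, 15, 20, 0]
D(1):
  [0, 10, ∞, 0]
  [9, 0, -5, 9]
  [13, 23, 0, -1]
  [20, 15, 20, 0]
D(2):
  [0, 10, 5, 0]
  [9, 0, -5, 9]
  [13, 23, 0, -1]
  [20, 15, 10, 0]
D(3):
  [0, 10, 5, 0]
  [8, 0, -5, -6]
  [13, 23, 0, -1]
  [20, 15, 10, 0]
D(4):
  [0, 10, 5, 0]
  [8, 0, -5, -6]
  [13, 14, 0, -1]
  [20, 15, 10, 0]
Key observation: every diagonal entry stays at the unit through all rounds, so no improving cycle exists.
Answer: CONVERGES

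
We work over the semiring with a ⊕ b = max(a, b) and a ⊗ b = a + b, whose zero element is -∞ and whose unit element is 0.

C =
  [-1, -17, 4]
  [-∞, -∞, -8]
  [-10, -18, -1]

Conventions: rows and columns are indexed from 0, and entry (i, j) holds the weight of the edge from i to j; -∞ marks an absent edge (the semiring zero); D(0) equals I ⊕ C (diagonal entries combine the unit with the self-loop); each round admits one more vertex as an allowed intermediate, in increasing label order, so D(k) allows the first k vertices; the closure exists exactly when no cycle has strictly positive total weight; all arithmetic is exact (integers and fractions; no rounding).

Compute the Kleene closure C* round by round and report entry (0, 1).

D(0):
  [0, -17, 4]
  [-∞, 0, -8]
  [-10, -18, 0]
D(1):
  [0, -17, 4]
  [-∞, 0, -8]
  [-10, -18, 0]
D(2):
  [0, -17, 4]
  [-∞, 0, -8]
  [-10, -18, 0]
D(3):
  [0, -14, 4]
  [-18, 0, -8]
  [-10, -18, 0]
Answer: C*[0][1] = -14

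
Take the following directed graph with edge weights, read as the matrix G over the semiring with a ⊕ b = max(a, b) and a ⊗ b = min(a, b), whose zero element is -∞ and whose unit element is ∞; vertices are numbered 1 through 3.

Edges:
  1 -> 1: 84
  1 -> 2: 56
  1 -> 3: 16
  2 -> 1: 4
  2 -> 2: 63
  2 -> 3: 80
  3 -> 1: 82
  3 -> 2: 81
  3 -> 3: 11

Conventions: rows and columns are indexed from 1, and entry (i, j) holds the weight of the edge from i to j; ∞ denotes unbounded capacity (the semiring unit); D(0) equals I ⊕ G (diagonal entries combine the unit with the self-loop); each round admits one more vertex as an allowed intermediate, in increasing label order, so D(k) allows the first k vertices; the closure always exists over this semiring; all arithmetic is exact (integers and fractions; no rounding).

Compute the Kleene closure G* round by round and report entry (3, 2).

D(0):
  [∞, 56, 16]
  [4, ∞, 80]
  [82, 81, ∞]
D(1):
  [∞, 56, 16]
  [4, ∞, 80]
  [82, 81, ∞]
D(2):
  [∞, 56, 56]
  [4, ∞, 80]
  [82, 81, ∞]
D(3):
  [∞, 56, 56]
  [80, ∞, 80]
  [82, 81, ∞]
Answer: G*[3][2] = 81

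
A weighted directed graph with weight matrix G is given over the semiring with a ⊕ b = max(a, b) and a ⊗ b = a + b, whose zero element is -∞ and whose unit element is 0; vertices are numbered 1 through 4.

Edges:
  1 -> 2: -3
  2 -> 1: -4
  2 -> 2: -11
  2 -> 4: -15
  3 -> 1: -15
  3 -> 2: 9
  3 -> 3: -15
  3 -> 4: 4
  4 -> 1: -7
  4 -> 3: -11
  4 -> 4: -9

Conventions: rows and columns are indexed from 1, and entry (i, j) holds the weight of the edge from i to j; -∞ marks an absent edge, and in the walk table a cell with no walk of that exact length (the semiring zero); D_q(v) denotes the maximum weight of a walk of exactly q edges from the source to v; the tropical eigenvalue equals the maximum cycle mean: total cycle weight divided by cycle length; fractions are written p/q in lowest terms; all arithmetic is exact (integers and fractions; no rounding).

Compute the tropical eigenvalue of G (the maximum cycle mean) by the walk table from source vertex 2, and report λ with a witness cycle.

q=0: [-∞, 0, -∞, -∞]
q=1: [-4, -11, -∞, -15]
q=2: [-15, -7, -26, -24]
q=3: [-11, -17, -35, -22]
q=4: [-21, -14, -33, -31]
Optimal cycle mean attained by: cycle 1->2->1, total (-3) + (-4), length 2.
Answer: λ = -7/2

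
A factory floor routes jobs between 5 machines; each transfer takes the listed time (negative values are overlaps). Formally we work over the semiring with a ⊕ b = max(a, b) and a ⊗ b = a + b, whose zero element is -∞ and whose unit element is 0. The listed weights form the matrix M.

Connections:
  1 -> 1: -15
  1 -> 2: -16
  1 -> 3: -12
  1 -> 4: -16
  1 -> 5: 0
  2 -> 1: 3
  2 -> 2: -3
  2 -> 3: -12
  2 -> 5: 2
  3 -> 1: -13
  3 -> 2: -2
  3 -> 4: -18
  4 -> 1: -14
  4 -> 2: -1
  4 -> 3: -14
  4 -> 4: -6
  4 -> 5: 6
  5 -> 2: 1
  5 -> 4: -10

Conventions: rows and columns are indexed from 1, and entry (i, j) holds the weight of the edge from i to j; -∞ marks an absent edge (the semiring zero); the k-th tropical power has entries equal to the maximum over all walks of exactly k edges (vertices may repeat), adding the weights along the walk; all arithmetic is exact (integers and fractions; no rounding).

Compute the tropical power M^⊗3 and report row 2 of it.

M^⊗2:
  [-13, 1, -27, -10, -10]
  [0, 3, -9, -8, 3]
  [1, -5, -14, -24, 0]
  [2, 7, -13, -4, 1]
  [4, -2, -11, -16, 3]
M^⊗3:
  [4, -2, -11, -16, 3]
  [6, 4, -9, -7, 5]
  [-2, 1, -11, -10, 1]
  [10, 4, -5, -9, 9]
  [1, 4, -8, -7, 4]
Answer: row 2 of M^⊗3 = [6, 4, -9, -7, 5]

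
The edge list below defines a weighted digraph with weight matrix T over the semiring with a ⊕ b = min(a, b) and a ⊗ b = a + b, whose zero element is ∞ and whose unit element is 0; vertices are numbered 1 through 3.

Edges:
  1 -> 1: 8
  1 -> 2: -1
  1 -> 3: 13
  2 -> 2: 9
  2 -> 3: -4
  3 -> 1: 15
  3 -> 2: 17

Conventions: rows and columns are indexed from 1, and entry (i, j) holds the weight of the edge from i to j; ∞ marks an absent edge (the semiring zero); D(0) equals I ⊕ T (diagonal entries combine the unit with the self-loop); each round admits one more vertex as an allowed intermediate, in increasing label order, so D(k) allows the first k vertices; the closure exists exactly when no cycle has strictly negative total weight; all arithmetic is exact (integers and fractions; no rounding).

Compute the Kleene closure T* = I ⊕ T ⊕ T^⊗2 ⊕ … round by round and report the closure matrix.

D(0):
  [0, -1, 13]
  [∞, 0, -4]
  [15, 17, 0]
D(1):
  [0, -1, 13]
  [∞, 0, -4]
  [15, 14, 0]
D(2):
  [0, -1, -5]
  [∞, 0, -4]
  [15, 14, 0]
D(3):
  [0, -1, -5]
  [11, 0, -4]
  [15, 14, 0]
Answer: T* = [[0, -1, -5], [11, 0, -4], [15, 14, 0]]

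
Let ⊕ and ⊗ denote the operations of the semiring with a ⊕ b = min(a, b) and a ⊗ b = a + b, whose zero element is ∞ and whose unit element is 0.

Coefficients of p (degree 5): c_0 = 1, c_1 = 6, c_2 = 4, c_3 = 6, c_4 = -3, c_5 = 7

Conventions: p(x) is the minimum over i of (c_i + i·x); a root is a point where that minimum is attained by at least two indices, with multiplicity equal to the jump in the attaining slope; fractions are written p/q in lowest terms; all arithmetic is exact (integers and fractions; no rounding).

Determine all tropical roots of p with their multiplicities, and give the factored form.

hull edge (i=0, c=1) to (i=4, c=-3): slope -1, span 4
hull edge (i=4, c=-3) to (i=5, c=7): slope 10, span 1
Factored form: p(x) = 7 ⊗ (x ⊕ (-10)) ⊗ (x ⊕ 1) ⊗ (x ⊕ 1) ⊗ (x ⊕ 1) ⊗ (x ⊕ 1)
Answer: roots = -10 (mult 1), 1 (mult 4)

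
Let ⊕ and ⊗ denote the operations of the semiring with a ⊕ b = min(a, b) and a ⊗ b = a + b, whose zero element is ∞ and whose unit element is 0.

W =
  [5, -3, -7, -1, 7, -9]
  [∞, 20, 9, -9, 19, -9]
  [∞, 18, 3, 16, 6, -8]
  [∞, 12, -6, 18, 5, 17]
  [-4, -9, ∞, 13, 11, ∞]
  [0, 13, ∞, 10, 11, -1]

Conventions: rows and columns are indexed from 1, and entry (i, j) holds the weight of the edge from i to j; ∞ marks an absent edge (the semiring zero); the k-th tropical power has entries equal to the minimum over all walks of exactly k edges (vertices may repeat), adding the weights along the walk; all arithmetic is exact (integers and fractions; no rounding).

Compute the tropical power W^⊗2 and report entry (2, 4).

W^⊗2:
  [-9, -2, -7, -12, -1, -15]
  [-9, 3, -15, 1, -4, -10]
  [-8, -3, 6, 2, 3, -9]
  [1, -4, -3, 3, 0, -14]
  [1, -7, -11, -18, 3, -18]
  [-1, -3, -7, -1, 7, -9]
Key observation: the optimum is the walk 2->6->4, with weight (-9) + 10 = 1.
Optimal value attained by: walk 2->6->4.
Answer: (W^⊗2)[2][4] = 1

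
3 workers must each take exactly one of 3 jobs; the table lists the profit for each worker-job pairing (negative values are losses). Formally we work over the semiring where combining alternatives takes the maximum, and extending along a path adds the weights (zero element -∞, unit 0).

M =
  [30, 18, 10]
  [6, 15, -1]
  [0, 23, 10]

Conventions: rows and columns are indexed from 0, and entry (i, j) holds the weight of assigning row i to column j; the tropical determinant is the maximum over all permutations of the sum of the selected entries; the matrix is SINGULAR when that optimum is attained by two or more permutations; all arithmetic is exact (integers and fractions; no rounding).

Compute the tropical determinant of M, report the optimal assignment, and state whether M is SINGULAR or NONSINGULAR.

σ = (0, 1, 2): 30 + 15 + 10 = 55
σ = (0, 2, 1): 30 + (-1) + 23 = 52
σ = (1, 0, 2): 18 + 6 + 10 = 34
σ = (1, 2, 0): 18 + (-1) + 0 = 17
σ = (2, 0, 1): 10 + 6 + 23 = 39
σ = (2, 1, 0): 10 + 15 + 0 = 25
Optimal value attained by: σ = (0, 1, 2).
Answer: det⊕(M) = 55; verdict: NONSINGULAR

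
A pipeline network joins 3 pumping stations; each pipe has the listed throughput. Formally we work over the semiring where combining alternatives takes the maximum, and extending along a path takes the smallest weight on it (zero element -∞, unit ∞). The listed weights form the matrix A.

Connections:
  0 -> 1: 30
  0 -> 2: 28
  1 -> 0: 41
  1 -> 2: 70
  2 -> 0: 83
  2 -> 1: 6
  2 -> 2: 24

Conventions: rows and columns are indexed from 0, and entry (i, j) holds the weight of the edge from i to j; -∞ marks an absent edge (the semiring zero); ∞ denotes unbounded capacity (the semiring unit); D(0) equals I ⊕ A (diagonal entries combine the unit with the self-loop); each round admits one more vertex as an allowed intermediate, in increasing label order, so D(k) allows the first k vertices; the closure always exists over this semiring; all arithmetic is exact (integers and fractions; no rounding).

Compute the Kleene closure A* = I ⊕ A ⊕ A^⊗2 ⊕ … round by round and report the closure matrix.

D(0):
  [∞, 30, 28]
  [41, ∞, 70]
  [83, 6, ∞]
D(1):
  [∞, 30, 28]
  [41, ∞, 70]
  [83, 30, ∞]
D(2):
  [∞, 30, 30]
  [41, ∞, 70]
  [83, 30, ∞]
D(3):
  [∞, 30, 30]
  [70, ∞, 70]
  [83, 30, ∞]
Answer: A* = [[∞, 30, 30], [70, ∞, 70], [83, 30, ∞]]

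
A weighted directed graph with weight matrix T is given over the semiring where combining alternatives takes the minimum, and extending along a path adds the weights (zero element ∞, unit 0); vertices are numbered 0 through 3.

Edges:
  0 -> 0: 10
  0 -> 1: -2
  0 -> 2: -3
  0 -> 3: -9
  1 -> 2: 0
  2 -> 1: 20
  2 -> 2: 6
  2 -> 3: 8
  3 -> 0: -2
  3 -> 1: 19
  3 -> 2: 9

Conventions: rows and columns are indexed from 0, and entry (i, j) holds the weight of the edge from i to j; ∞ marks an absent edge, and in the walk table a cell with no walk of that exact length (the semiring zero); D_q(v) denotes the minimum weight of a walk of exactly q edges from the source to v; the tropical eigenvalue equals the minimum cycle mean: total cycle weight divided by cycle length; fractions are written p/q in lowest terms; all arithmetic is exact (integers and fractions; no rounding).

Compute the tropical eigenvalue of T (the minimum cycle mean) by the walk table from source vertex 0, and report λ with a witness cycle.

q=0: [0, ∞, ∞, ∞]
q=1: [10, -2, -3, -9]
q=2: [-11, 8, -2, 1]
q=3: [-1, -13, -14, -20]
q=4: [-22, -3, -13, -10]
Optimal cycle mean attained by: cycle 0->3->0, total (-9) + (-2), length 2.
Answer: λ = -11/2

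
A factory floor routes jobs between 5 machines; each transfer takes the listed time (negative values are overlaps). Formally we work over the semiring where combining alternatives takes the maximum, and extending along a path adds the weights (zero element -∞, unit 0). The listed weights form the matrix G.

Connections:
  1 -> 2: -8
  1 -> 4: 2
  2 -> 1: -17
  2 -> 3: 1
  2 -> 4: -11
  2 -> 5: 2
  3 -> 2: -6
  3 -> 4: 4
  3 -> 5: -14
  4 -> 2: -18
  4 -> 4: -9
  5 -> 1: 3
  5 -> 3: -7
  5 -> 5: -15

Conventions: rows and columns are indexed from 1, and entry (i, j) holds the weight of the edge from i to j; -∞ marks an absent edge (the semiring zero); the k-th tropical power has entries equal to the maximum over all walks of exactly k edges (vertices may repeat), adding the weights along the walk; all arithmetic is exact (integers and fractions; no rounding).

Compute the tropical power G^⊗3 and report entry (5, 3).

G^⊗2:
  [-25, -16, -7, -7, -6]
  [5, -5, -5, 5, -13]
  [-11, -14, -5, -5, -4]
  [-35, -27, -17, -18, -16]
  [-12, -5, -22, 5, -21]
G^⊗3:
  [-3, -13, -13, -3, -14]
  [-10, -3, -4, 7, -3]
  [-1, -11, -11, -1, -12]
  [-13, -23, -23, -13, -25]
  [-18, -13, -4, -4, -3]
Key observation: the optimum is the walk 5->1->2->3, with weight 3 + (-8) + 1 = -4.
Optimal value attained by: walk 5->1->2->3.
Answer: (G^⊗3)[5][3] = -4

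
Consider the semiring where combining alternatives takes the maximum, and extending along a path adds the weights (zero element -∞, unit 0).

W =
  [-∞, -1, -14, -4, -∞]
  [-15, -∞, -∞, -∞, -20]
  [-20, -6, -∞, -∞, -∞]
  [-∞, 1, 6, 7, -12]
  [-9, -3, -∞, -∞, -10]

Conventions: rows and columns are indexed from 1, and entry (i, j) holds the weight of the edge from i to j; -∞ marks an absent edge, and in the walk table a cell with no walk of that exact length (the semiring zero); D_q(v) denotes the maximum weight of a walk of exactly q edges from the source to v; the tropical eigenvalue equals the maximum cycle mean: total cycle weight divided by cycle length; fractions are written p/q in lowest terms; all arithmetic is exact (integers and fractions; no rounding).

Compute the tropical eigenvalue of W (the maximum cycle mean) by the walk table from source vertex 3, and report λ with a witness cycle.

q=0: [-∞, -∞, 0, -∞, -∞]
q=1: [-20, -6, -∞, -∞, -∞]
q=2: [-21, -21, -34, -24, -26]
q=3: [-35, -22, -18, -17, -36]
q=4: [-37, -16, -11, -10, -29]
q=5: [-31, -9, -4, -3, -22]
Optimal cycle mean attained by: cycle 4->4, total 7, length 1.
Answer: λ = 7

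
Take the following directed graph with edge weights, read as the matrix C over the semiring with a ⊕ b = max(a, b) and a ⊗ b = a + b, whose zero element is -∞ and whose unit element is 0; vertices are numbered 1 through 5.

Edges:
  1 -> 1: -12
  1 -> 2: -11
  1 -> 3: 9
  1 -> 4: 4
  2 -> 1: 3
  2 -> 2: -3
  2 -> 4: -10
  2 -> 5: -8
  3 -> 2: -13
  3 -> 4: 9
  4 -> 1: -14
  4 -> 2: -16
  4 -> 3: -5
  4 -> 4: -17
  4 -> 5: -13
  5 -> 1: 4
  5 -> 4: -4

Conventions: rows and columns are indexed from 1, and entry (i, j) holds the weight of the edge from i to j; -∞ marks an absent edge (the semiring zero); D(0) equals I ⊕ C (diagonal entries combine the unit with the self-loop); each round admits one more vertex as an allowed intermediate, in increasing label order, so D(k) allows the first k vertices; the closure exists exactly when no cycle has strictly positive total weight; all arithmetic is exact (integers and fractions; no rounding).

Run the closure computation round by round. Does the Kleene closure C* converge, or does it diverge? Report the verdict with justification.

D(0):
  [0, -11, 9, 4, -∞]
  [3, 0, -∞, -10, -8]
  [-∞, -13, 0, 9, -∞]
  [-14, -16, -5, 0, -13]
  [4, -∞, -∞, -4, 0]
D(1):
  [0, -11, 9, 4, -∞]
  [3, 0, 12, 7, -8]
  [-∞, -13, 0, 9, -∞]
  [-14, -16, -5, 0, -13]
  [4, -7, 13, 8, 0]
D(2):
  [0, -11, 9, 4, -19]
  [3, 0, 12, 7, -8]
  [-10, -13, 0, 9, -21]
  [-13, -16, -4, 0, -13]
  [4, -7, 13, 8, 0]
Detection: at round 3, diagonal entry (4, 4) turns strictly positive.
Key observation: the cycle 4->1->3->4 has total weight (-14) + 9 + 9, which is strictly positive.
Answer: DIVERGES — positive cycle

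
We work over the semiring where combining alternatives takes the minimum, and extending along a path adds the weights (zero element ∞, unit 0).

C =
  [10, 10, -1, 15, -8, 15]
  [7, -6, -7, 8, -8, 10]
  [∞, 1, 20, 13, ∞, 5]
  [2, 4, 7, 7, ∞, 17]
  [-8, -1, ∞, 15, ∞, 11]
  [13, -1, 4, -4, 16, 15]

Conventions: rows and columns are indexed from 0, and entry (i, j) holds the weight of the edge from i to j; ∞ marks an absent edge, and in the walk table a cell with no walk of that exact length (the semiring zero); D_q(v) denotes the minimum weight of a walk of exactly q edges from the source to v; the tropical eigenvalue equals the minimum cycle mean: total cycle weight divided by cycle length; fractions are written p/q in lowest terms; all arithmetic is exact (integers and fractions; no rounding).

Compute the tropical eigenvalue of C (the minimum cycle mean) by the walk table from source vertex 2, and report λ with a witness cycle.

q=0: [∞, ∞, 0, ∞, ∞, ∞]
q=1: [∞, 1, 20, 13, ∞, 5]
q=2: [8, -5, -6, 1, -7, 11]
q=3: [-15, -11, -12, 3, -13, -1]
q=4: [-21, -17, -18, -5, -23, -7]
q=5: [-31, -24, -24, -11, -29, -13]
q=6: [-37, -30, -32, -17, -39, -19]
Optimal cycle mean attained by: cycle 0->4->0, total (-8) + (-8), length 2.
Answer: λ = -8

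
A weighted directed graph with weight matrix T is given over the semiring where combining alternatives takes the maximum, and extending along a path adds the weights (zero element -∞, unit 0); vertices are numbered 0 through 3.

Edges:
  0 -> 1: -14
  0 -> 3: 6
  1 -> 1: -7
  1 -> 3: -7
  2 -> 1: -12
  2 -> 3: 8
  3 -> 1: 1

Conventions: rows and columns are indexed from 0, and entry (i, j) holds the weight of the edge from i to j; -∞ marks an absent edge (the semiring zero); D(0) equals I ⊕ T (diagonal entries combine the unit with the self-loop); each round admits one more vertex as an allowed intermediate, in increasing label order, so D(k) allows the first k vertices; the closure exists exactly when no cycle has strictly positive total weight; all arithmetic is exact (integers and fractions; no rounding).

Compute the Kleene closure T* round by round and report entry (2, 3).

D(0):
  [0, -14, -∞, 6]
  [-∞, 0, -∞, -7]
  [-∞, -12, 0, 8]
  [-∞, 1, -∞, 0]
D(1):
  [0, -14, -∞, 6]
  [-∞, 0, -∞, -7]
  [-∞, -12, 0, 8]
  [-∞, 1, -∞, 0]
D(2):
  [0, -14, -∞, 6]
  [-∞, 0, -∞, -7]
  [-∞, -12, 0, 8]
  [-∞, 1, -∞, 0]
D(3):
  [0, -14, -∞, 6]
  [-∞, 0, -∞, -7]
  [-∞, -12, 0, 8]
  [-∞, 1, -∞, 0]
D(4):
  [0, 7, -∞, 6]
  [-∞, 0, -∞, -7]
  [-∞, 9, 0, 8]
  [-∞, 1, -∞, 0]
Answer: T*[2][3] = 8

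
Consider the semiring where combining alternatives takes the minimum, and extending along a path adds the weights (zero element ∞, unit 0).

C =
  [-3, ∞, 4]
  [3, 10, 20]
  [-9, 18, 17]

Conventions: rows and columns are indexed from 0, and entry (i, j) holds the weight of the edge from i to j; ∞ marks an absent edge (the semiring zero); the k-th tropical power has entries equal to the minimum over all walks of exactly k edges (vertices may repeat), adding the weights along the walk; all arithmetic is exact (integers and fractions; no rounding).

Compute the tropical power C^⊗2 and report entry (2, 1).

C^⊗2:
  [-6, 22, 1]
  [0, 20, 7]
  [-12, 28, -5]
Key observation: the optimum is the walk 2->1->1, with weight 18 + 10 = 28.
Optimal value attained by: walk 2->1->1.
Answer: (C^⊗2)[2][1] = 28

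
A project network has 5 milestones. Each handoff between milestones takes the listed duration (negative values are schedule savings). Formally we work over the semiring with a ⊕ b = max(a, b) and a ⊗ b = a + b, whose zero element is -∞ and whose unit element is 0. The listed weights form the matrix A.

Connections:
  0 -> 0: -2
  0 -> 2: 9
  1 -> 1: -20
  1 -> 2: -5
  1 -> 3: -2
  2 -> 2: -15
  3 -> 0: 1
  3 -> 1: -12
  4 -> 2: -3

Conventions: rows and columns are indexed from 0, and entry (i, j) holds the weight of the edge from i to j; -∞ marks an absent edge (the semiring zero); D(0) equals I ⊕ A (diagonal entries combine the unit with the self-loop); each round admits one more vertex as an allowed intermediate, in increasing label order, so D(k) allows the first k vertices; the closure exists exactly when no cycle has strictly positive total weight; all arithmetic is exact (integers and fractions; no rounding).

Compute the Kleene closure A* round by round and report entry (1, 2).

D(0):
  [0, -∞, 9, -∞, -∞]
  [-∞, 0, -5, -2, -∞]
  [-∞, -∞, 0, -∞, -∞]
  [1, -12, -∞, 0, -∞]
  [-∞, -∞, -3, -∞, 0]
D(1):
  [0, -∞, 9, -∞, -∞]
  [-∞, 0, -5, -2, -∞]
  [-∞, -∞, 0, -∞, -∞]
  [1, -12, 10, 0, -∞]
  [-∞, -∞, -3, -∞, 0]
D(2):
  [0, -∞, 9, -∞, -∞]
  [-∞, 0, -5, -2, -∞]
  [-∞, -∞, 0, -∞, -∞]
  [1, -12, 10, 0, -∞]
  [-∞, -∞, -3, -∞, 0]
D(3):
  [0, -∞, 9, -∞, -∞]
  [-∞, 0, -5, -2, -∞]
  [-∞, -∞, 0, -∞, -∞]
  [1, -12, 10, 0, -∞]
  [-∞, -∞, -3, -∞, 0]
D(4):
  [0, -∞, 9, -∞, -∞]
  [-1, 0, 8, -2, -∞]
  [-∞, -∞, 0, -∞, -∞]
  [1, -12, 10, 0, -∞]
  [-∞, -∞, -3, -∞, 0]
D(5):
  [0, -∞, 9, -∞, -∞]
  [-1, 0, 8, -2, -∞]
  [-∞, -∞, 0, -∞, -∞]
  [1, -12, 10, 0, -∞]
  [-∞, -∞, -3, -∞, 0]
Answer: A*[1][2] = 8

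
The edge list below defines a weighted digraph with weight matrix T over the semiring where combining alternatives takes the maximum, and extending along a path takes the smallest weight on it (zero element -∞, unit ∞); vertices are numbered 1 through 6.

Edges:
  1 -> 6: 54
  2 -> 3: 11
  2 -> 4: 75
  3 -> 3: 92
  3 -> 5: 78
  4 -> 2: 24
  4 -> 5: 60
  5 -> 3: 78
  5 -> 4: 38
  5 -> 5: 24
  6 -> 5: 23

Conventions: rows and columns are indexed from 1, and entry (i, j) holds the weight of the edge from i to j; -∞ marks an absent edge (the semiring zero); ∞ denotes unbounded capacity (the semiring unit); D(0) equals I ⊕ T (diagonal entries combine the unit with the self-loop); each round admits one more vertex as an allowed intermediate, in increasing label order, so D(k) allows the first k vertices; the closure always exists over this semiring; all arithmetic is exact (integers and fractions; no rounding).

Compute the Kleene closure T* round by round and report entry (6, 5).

D(0):
  [∞, -∞, -∞, -∞, -∞, 54]
  [-∞, ∞, 11, 75, -∞, -∞]
  [-∞, -∞, ∞, -∞, 78, -∞]
  [-∞, 24, -∞, ∞, 60, -∞]
  [-∞, -∞, 78, 38, ∞, -∞]
  [-∞, -∞, -∞, -∞, 23, ∞]
D(1):
  [∞, -∞, -∞, -∞, -∞, 54]
  [-∞, ∞, 11, 75, -∞, -∞]
  [-∞, -∞, ∞, -∞, 78, -∞]
  [-∞, 24, -∞, ∞, 60, -∞]
  [-∞, -∞, 78, 38, ∞, -∞]
  [-∞, -∞, -∞, -∞, 23, ∞]
D(2):
  [∞, -∞, -∞, -∞, -∞, 54]
  [-∞, ∞, 11, 75, -∞, -∞]
  [-∞, -∞, ∞, -∞, 78, -∞]
  [-∞, 24, 11, ∞, 60, -∞]
  [-∞, -∞, 78, 38, ∞, -∞]
  [-∞, -∞, -∞, -∞, 23, ∞]
D(3):
  [∞, -∞, -∞, -∞, -∞, 54]
  [-∞, ∞, 11, 75, 11, -∞]
  [-∞, -∞, ∞, -∞, 78, -∞]
  [-∞, 24, 11, ∞, 60, -∞]
  [-∞, -∞, 78, 38, ∞, -∞]
  [-∞, -∞, -∞, -∞, 23, ∞]
D(4):
  [∞, -∞, -∞, -∞, -∞, 54]
  [-∞, ∞, 11, 75, 60, -∞]
  [-∞, -∞, ∞, -∞, 78, -∞]
  [-∞, 24, 11, ∞, 60, -∞]
  [-∞, 24, 78, 38, ∞, -∞]
  [-∞, -∞, -∞, -∞, 23, ∞]
D(5):
  [∞, -∞, -∞, -∞, -∞, 54]
  [-∞, ∞, 60, 75, 60, -∞]
  [-∞, 24, ∞, 38, 78, -∞]
  [-∞, 24, 60, ∞, 60, -∞]
  [-∞, 24, 78, 38, ∞, -∞]
  [-∞, 23, 23, 23, 23, ∞]
D(6):
  [∞, 23, 23, 23, 23, 54]
  [-∞, ∞, 60, 75, 60, -∞]
  [-∞, 24, ∞, 38, 78, -∞]
  [-∞, 24, 60, ∞, 60, -∞]
  [-∞, 24, 78, 38, ∞, -∞]
  [-∞, 23, 23, 23, 23, ∞]
Answer: T*[6][5] = 23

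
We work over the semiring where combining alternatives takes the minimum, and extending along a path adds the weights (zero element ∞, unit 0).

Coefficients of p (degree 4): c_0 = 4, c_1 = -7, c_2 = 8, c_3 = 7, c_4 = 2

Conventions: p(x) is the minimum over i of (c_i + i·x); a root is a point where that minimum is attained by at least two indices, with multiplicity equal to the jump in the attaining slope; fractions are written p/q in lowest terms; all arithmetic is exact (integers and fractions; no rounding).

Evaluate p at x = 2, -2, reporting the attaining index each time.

p(2) = min(4+0·2=4, -7+1·2=-5, 8+2·2=12, 7+3·2=13, 2+4·2=10) = -5 (attained by i=1)
p(-2) = min(4+0·(-2)=4, -7+1·(-2)=-9, 8+2·(-2)=4, 7+3·(-2)=1, 2+4·(-2)=-6) = -9 (attained by i=1)
Answer: p(2) = -5; p(-2) = -9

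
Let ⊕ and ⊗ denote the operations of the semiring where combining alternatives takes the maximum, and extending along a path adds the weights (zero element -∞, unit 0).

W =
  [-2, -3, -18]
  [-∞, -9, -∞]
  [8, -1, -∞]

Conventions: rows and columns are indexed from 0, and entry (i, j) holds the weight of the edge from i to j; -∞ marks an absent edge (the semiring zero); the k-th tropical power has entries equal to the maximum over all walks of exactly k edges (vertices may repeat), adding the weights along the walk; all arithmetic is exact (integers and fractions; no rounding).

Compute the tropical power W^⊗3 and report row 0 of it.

W^⊗2:
  [-4, -5, -20]
  [-∞, -18, -∞]
  [6, 5, -10]
W^⊗3:
  [-6, -7, -22]
  [-∞, -27, -∞]
  [4, 3, -12]
Answer: row 0 of W^⊗3 = [-6, -7, -22]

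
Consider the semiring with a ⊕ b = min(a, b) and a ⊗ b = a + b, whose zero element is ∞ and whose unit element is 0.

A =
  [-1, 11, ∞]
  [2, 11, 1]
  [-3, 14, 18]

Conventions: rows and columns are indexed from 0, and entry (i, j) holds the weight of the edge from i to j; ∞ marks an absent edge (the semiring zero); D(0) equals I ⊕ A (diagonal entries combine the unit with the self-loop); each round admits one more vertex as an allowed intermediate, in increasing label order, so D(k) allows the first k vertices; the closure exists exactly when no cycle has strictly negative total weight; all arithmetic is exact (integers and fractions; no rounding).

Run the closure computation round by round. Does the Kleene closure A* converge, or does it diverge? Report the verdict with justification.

Detection: at round 0, diagonal entry (0, 0) turns strictly negative.
Key observation: the cycle 0->0 has total weight (-1), which is strictly negative.
Answer: DIVERGES — negative cycle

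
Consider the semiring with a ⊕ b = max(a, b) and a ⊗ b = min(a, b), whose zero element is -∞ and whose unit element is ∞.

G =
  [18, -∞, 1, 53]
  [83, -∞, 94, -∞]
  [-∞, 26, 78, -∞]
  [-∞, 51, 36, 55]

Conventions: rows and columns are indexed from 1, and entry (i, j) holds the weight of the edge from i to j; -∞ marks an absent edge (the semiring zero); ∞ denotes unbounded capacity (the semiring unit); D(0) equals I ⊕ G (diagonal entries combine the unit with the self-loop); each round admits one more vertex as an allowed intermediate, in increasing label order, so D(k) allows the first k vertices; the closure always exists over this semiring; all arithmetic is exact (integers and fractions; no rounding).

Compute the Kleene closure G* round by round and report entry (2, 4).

D(0):
  [∞, -∞, 1, 53]
  [83, ∞, 94, -∞]
  [-∞, 26, ∞, -∞]
  [-∞, 51, 36, ∞]
D(1):
  [∞, -∞, 1, 53]
  [83, ∞, 94, 53]
  [-∞, 26, ∞, -∞]
  [-∞, 51, 36, ∞]
D(2):
  [∞, -∞, 1, 53]
  [83, ∞, 94, 53]
  [26, 26, ∞, 26]
  [51, 51, 51, ∞]
D(3):
  [∞, 1, 1, 53]
  [83, ∞, 94, 53]
  [26, 26, ∞, 26]
  [51, 51, 51, ∞]
D(4):
  [∞, 51, 51, 53]
  [83, ∞, 94, 53]
  [26, 26, ∞, 26]
  [51, 51, 51, ∞]
Answer: G*[2][4] = 53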